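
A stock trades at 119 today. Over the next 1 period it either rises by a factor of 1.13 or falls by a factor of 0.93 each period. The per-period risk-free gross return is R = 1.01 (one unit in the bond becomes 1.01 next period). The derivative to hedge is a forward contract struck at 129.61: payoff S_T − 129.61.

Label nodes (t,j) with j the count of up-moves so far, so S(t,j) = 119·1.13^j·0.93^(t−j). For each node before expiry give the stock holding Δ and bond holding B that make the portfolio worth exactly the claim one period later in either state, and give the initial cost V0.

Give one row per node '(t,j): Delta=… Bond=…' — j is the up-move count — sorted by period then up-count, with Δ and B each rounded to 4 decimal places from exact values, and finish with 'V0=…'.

(0,0): Delta=1.0000 Bond=-128.3267
V0=-9.3267

Since d<R<u, set p* = (R−d)/(u−d) = 0.4000; price each node as the discounted p*-expectation of its children.
Payoff layer (t=1): V(1,0)=-18.9400, V(1,1)=4.8600
(0,0): S=119.0000. Δ = (V_up−V_dn)/(S_up−S_dn) = (4.8600−-18.9400)/(134.4700−110.6700) = 1.0000. V = [p*·4.8600 + (1−p*)·-18.9400]/1.01 = -9.3267. B = V − Δ·S = -128.3267.
The time-0 hedge costs -9.3267, which is the no-arbitrage price.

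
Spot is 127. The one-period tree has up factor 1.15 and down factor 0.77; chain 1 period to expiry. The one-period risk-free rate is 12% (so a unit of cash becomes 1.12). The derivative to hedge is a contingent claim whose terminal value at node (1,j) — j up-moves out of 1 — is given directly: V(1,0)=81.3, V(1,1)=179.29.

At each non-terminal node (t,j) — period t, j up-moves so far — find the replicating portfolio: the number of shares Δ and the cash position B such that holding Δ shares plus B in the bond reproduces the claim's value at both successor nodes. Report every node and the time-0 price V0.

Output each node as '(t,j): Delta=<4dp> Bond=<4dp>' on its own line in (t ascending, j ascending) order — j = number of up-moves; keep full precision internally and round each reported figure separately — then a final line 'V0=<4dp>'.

The replicating-portfolio and risk-neutral prices coincide; use p* = (1.12−0.77)/(1.15−0.77) = 0.9211 for the latter.
Terminal values V(1,·): V(1,0)=81.3000, V(1,1)=179.2900
  t=0,j=0: stock 127.0000 → up 146.0500 (V=179.2900), down 97.7900 (V=81.3000). Price 153.1732; hedge Δ=2.0305, bond B=-104.6953.
Each (Δ,B) replicates both successor values, so the strategy is self-financing and V0 is arbitrage-free.

(0,0): Delta=2.0305 Bond=-104.6953
V0=153.1732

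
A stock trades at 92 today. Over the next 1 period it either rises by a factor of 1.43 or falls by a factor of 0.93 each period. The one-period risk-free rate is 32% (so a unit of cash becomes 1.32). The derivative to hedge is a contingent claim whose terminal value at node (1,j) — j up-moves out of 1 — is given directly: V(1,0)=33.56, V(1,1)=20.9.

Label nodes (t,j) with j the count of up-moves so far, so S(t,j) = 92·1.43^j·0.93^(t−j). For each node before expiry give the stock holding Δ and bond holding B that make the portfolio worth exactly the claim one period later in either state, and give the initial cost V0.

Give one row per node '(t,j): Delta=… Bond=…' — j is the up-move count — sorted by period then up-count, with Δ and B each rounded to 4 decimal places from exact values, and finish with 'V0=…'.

(0,0): Delta=-0.2752 Bond=43.2633
V0=17.9433

Risk-neutral probability p* = (R−d)/(u−d) = (1.32−0.93)/(1.43−0.93) = 0.7800.
Terminal payoffs: V(1,0)=33.5600, V(1,1)=20.9000
Node (0,0) S=92.0000: V=(p*·20.9000+(1−p*)·33.5600)/1.32=17.9433; Δ=(20.9000−33.5600)/(131.5600−85.5600)=-0.2752; B=V−Δ·S=43.2633
Root portfolio cost Δ·92+B reproduces V0=17.9433.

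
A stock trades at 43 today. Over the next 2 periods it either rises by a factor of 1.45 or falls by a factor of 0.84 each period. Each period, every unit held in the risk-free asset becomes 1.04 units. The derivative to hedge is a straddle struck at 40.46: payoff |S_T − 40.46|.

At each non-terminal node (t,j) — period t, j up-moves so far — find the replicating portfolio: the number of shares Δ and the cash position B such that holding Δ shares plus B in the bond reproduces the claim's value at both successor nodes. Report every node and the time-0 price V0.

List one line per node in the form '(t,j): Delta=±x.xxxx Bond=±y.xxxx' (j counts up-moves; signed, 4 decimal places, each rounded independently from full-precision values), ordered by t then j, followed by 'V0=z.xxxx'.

No-arbitrage ⇒ martingale measure with p* = (R−d)/(u−d) = 0.3279.
Terminal values V(2,·): V(2,0)=10.1192, V(2,1)=11.9140, V(2,2)=49.9475
  t=1,j=0: stock 36.1200 → up 52.3740 (V=11.9140), down 30.3408 (V=10.1192). Price 10.2958; hedge Δ=0.0815, bond B=7.3535.
  t=1,j=1: stock 62.3500 → up 90.4075 (V=49.9475), down 52.3740 (V=11.9140). Price 23.4462; hedge Δ=1.0000, bond B=-38.9038.
  t=0,j=0: stock 43.0000 → up 62.3500 (V=23.4462), down 36.1200 (V=10.2958). Price 14.0456; hedge Δ=0.5013, bond B=-7.5123.
The time-0 hedge costs 14.0456, which is the no-arbitrage price.

(0,0): Delta=0.5013 Bond=-7.5123
(1,0): Delta=0.0815 Bond=7.3535
(1,1): Delta=1.0000 Bond=-38.9038
V0=14.0456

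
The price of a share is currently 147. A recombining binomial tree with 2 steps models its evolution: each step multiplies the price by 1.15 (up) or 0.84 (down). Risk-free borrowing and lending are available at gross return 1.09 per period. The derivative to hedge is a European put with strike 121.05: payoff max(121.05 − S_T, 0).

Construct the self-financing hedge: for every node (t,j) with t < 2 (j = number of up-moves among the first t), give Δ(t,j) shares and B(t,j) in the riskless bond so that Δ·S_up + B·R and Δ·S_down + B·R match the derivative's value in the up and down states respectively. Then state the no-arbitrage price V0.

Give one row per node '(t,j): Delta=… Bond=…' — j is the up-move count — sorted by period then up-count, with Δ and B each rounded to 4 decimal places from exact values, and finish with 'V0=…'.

Since d<R<u, set p* = (R−d)/(u−d) = 0.8065; price each node as the discounted p*-expectation of its children.
Terminal payoffs: V(2,0)=17.3268, V(2,1)=0.0000, V(2,2)=0.0000
  t=1,j=0: stock 123.4800 → up 142.0020 (V=0.0000), down 103.7232 (V=17.3268). Price 3.0767; hedge Δ=-0.4526, bond B=58.9696.
  t=1,j=1: stock 169.0500 → up 194.4075 (V=0.0000), down 142.0020 (V=0.0000). Price 0.0000; hedge Δ=0.0000, bond B=0.0000.
  t=0,j=0: stock 147.0000 → up 169.0500 (V=0.0000), down 123.4800 (V=3.0767). Price 0.5463; hedge Δ=-0.0675, bond B=10.4711.
Self-financing check: at every node Δ·S+B equals the discounted successor values.

(0,0): Delta=-0.0675 Bond=10.4711
(1,0): Delta=-0.4526 Bond=58.9696
(1,1): Delta=0.0000 Bond=0.0000
V0=0.5463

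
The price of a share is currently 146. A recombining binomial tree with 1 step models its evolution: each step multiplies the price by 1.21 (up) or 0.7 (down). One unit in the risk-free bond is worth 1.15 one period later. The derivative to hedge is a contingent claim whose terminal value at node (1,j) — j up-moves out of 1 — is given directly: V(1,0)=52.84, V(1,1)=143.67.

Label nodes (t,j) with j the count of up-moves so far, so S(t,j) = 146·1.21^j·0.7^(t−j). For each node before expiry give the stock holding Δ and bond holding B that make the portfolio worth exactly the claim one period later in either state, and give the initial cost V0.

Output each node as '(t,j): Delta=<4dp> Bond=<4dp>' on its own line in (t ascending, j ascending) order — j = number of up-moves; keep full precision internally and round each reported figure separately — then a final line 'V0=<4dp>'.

(0,0): Delta=1.2198 Bond=-62.4597
V0=115.6384

Under the risk-neutral measure, an up-move has probability p* = (R−d)/(u−d) = 0.8824 and values discount at R = 1.15.
At expiry t=1: V(1,0)=52.8400, V(1,1)=143.6700
  t=0,j=0: stock 146.0000 → up 176.6600 (V=143.6700), down 102.2000 (V=52.8400). Price 115.6384; hedge Δ=1.2198, bond B=-62.4597.
Each (Δ,B) replicates both successor values, so the strategy is self-financing and V0 is arbitrage-free.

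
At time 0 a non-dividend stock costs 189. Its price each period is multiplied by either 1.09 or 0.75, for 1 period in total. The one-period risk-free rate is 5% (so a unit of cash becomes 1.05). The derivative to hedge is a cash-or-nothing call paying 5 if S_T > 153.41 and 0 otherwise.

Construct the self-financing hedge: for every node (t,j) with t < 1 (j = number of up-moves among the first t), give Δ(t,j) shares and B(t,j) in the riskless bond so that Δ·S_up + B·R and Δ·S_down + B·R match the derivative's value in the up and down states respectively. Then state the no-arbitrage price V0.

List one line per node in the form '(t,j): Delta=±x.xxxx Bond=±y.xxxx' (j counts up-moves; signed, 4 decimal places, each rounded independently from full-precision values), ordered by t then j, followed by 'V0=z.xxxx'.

(0,0): Delta=0.0778 Bond=-10.5042
V0=4.2017

No-arbitrage ⇒ martingale measure with p* = (R−d)/(u−d) = 0.8824.
Payoff layer (t=1): V(1,0)=0.0000, V(1,1)=5.0000
(0,0): S=189.0000. Δ = (V_up−V_dn)/(S_up−S_dn) = (5.0000−0.0000)/(206.0100−141.7500) = 0.0778. V = [p*·5.0000 + (1−p*)·0.0000]/1.05 = 4.2017. B = V − Δ·S = -10.5042.
Root portfolio cost Δ·189+B reproduces V0=4.2017.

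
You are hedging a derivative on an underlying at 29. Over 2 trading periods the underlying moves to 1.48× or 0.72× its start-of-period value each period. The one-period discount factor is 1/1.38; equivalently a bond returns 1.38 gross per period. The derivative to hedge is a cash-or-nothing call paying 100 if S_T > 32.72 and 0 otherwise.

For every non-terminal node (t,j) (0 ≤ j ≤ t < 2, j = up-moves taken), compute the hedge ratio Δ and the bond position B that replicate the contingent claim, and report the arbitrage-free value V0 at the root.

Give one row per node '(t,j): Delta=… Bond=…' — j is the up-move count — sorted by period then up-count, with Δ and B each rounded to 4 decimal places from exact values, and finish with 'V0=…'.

(0,0): Delta=2.8552 Bond=-43.2007
(1,0): Delta=0.0000 Bond=0.0000
(1,1): Delta=3.0657 Bond=-68.6499
V0=39.6007

Under the risk-neutral measure, an up-move has probability p* = (R−d)/(u−d) = 0.8684 and values discount at R = 1.38.
Payoff layer (t=2): V(2,0)=0.0000, V(2,1)=0.0000, V(2,2)=100.0000
Node (1,0) S=20.8800: V=(p*·0.0000+(1−p*)·0.0000)/1.38=0.0000; Δ=(0.0000−0.0000)/(30.9024−15.0336)=0.0000; B=V−Δ·S=0.0000
Node (1,1) S=42.9200: V=(p*·100.0000+(1−p*)·0.0000)/1.38=62.9291; Δ=(100.0000−0.0000)/(63.5216−30.9024)=3.0657; B=V−Δ·S=-68.6499
Node (0,0) S=29.0000: V=(p*·62.9291+(1−p*)·0.0000)/1.38=39.6007; Δ=(62.9291−0.0000)/(42.9200−20.8800)=2.8552; B=V−Δ·S=-43.2007
The time-0 hedge costs 39.6007, which is the no-arbitrage price.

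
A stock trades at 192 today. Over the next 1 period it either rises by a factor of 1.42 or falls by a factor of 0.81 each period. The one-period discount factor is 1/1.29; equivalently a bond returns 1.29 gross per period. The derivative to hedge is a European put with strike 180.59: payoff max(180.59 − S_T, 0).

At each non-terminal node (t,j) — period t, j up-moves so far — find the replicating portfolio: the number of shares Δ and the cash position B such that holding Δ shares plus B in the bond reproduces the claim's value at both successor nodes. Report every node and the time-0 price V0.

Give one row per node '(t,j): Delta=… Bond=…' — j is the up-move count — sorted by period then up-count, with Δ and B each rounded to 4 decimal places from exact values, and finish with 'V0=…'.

(0,0): Delta=-0.2141 Bond=45.2401
V0=4.1417

Since d<R<u, set p* = (R−d)/(u−d) = 0.7869; price each node as the discounted p*-expectation of its children.
Terminal payoffs: V(1,0)=25.0700, V(1,1)=0.0000
(0,0): S=192.0000. Δ = (V_up−V_dn)/(S_up−S_dn) = (0.0000−25.0700)/(272.6400−155.5200) = -0.2141. V = [p*·0.0000 + (1−p*)·25.0700]/1.29 = 4.1417. B = V − Δ·S = 45.2401.
Self-financing check: at every node Δ·S+B equals the discounted successor values.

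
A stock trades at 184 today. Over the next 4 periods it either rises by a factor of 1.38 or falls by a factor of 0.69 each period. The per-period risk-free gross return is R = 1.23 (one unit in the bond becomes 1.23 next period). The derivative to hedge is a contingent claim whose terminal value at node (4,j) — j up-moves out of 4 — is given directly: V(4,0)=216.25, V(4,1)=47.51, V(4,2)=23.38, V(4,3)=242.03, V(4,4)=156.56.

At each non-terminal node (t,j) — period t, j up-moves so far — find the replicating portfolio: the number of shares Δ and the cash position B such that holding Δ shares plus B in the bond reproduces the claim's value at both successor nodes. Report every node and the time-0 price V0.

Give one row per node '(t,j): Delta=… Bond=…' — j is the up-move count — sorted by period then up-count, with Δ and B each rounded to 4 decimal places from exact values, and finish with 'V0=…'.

(0,0): Delta=0.1776 Bond=39.7077
(1,0): Delta=0.8883 Bond=-41.3933
(1,1): Delta=0.0789 Bond=73.9054
(2,0): Delta=-0.7474 Bond=92.3786
(2,1): Delta=1.1155 Bond=-90.7172
(2,2): Delta=-0.0651 Bond=141.3539
(3,0): Delta=-4.0458 Bond=313.0000
(3,1): Delta=-0.2893 Bond=58.2439
(3,2): Delta=1.3106 Bond=-158.7561
(3,3): Delta=-0.2562 Bond=266.2602
V0=72.3858

Under the risk-neutral measure, an up-move has probability p* = (R−d)/(u−d) = 0.7826 and values discount at R = 1.23.
Terminal payoffs: V(4,0)=216.2500, V(4,1)=47.5100, V(4,2)=23.3800, V(4,3)=242.0300, V(4,4)=156.5600
(3,0): S=60.4457. Δ = (V_up−V_dn)/(S_up−S_dn) = (47.5100−216.2500)/(83.4150−41.7075) = -4.0458. V = [p*·47.5100 + (1−p*)·216.2500]/1.23 = 68.4493. B = V − Δ·S = 313.0000.
(3,1): S=120.8913. Δ = (V_up−V_dn)/(S_up−S_dn) = (23.3800−47.5100)/(166.8300−83.4150) = -0.2893. V = [p*·23.3800 + (1−p*)·47.5100]/1.23 = 23.2729. B = V − Δ·S = 58.2439.
(3,2): S=241.7826. Δ = (V_up−V_dn)/(S_up−S_dn) = (242.0300−23.3800)/(333.6600−166.8300) = 1.3106. V = [p*·242.0300 + (1−p*)·23.3800]/1.23 = 158.1280. B = V − Δ·S = -158.7561.
(3,3): S=483.5652. Δ = (V_up−V_dn)/(S_up−S_dn) = (156.5600−242.0300)/(667.3200−333.6600) = -0.2562. V = [p*·156.5600 + (1−p*)·242.0300]/1.23 = 142.3906. B = V − Δ·S = 266.2602.
(2,0): S=87.6024. Δ = (V_up−V_dn)/(S_up−S_dn) = (23.2729−68.4493)/(120.8913−60.4457) = -0.7474. V = [p*·23.2729 + (1−p*)·68.4493]/1.23 = 26.9056. B = V − Δ·S = 92.3786.
(2,1): S=175.2048. Δ = (V_up−V_dn)/(S_up−S_dn) = (158.1280−23.2729)/(241.7826−120.8913) = 1.1155. V = [p*·158.1280 + (1−p*)·23.2729]/1.23 = 104.7249. B = V − Δ·S = -90.7172.
(2,2): S=350.4096. Δ = (V_up−V_dn)/(S_up−S_dn) = (142.3906−158.1280)/(483.5652−241.7826) = -0.0651. V = [p*·142.3906 + (1−p*)·158.1280]/1.23 = 118.5461. B = V − Δ·S = 141.3539.
(1,0): S=126.9600. Δ = (V_up−V_dn)/(S_up−S_dn) = (104.7249−26.9056)/(175.2048−87.6024) = 0.8883. V = [p*·104.7249 + (1−p*)·26.9056]/1.23 = 71.3883. B = V − Δ·S = -41.3933.
(1,1): S=253.9200. Δ = (V_up−V_dn)/(S_up−S_dn) = (118.5461−104.7249)/(350.4096−175.2048) = 0.0789. V = [p*·118.5461 + (1−p*)·104.7249]/1.23 = 93.9362. B = V − Δ·S = 73.9054.
(0,0): S=184.0000. Δ = (V_up−V_dn)/(S_up−S_dn) = (93.9362−71.3883)/(253.9200−126.9600) = 0.1776. V = [p*·93.9362 + (1−p*)·71.3883]/1.23 = 72.3858. B = V − Δ·S = 39.7077.
Root portfolio cost Δ·184+B reproduces V0=72.3858.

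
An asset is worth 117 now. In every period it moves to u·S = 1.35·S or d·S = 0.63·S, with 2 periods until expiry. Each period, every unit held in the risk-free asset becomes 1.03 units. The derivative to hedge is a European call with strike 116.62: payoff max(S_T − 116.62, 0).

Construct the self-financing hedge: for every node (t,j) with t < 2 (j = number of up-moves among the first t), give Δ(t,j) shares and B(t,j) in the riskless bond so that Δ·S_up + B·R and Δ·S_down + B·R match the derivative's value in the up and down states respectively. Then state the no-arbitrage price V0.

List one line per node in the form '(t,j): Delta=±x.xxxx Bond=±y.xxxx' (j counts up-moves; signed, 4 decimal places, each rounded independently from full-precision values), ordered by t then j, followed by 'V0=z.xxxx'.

Since d<R<u, set p* = (R−d)/(u−d) = 0.5556; price each node as the discounted p*-expectation of its children.
Payoff layer (t=2): V(2,0)=0.0000, V(2,1)=0.0000, V(2,2)=96.6125
(1,0): S=73.7100. Δ = (V_up−V_dn)/(S_up−S_dn) = (0.0000−0.0000)/(99.5085−46.4373) = 0.0000. V = [p*·0.0000 + (1−p*)·0.0000]/1.03 = 0.0000. B = V − Δ·S = 0.0000.
(1,1): S=157.9500. Δ = (V_up−V_dn)/(S_up−S_dn) = (96.6125−0.0000)/(213.2325−99.5085) = 0.8495. V = [p*·96.6125 + (1−p*)·0.0000]/1.03 = 52.1103. B = V − Δ·S = -82.0737.
(0,0): S=117.0000. Δ = (V_up−V_dn)/(S_up−S_dn) = (52.1103−0.0000)/(157.9500−73.7100) = 0.6186. V = [p*·52.1103 + (1−p*)·0.0000]/1.03 = 28.1070. B = V − Δ·S = -44.2685.
Check: Δ(0,0)·S0 + B(0,0) = 28.1070 = V0.

(0,0): Delta=0.6186 Bond=-44.2685
(1,0): Delta=0.0000 Bond=0.0000
(1,1): Delta=0.8495 Bond=-82.0737
V0=28.1070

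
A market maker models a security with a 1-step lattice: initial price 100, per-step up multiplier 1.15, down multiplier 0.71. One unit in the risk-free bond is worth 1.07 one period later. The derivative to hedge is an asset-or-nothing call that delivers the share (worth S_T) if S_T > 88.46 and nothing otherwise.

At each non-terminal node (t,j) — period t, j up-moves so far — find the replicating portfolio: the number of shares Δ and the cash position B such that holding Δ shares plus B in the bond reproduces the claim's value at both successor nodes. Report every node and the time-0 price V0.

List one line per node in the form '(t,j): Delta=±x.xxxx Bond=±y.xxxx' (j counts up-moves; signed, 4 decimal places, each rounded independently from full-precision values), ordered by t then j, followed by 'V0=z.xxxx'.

(0,0): Delta=2.6136 Bond=-173.4282
V0=87.9354

Since d<R<u, set p* = (R−d)/(u−d) = 0.8182; price each node as the discounted p*-expectation of its children.
Terminal values V(1,·): V(1,0)=0.0000, V(1,1)=115.0000
Node (0,0) S=100.0000: V=(p*·115.0000+(1−p*)·0.0000)/1.07=87.9354; Δ=(115.0000−0.0000)/(115.0000−71.0000)=2.6136; B=V−Δ·S=-173.4282
Each (Δ,B) replicates both successor values, so the strategy is self-financing and V0 is arbitrage-free.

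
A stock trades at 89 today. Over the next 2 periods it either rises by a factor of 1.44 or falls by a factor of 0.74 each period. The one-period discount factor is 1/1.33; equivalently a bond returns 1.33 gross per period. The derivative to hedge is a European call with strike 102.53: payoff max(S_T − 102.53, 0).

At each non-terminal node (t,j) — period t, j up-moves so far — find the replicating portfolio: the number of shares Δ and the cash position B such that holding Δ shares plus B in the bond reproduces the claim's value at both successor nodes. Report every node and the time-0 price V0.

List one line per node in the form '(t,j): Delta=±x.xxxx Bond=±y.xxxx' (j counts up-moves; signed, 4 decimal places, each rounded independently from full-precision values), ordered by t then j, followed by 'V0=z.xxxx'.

(0,0): Delta=0.8343 Bond=-41.3149
(1,0): Delta=0.0000 Bond=0.0000
(1,1): Delta=0.9143 Bond=-65.1934
V0=32.9402

Under the risk-neutral measure, an up-move has probability p* = (R−d)/(u−d) = 0.8429 and values discount at R = 1.33.
Payoff layer (t=2): V(2,0)=0.0000, V(2,1)=0.0000, V(2,2)=82.0204
  t=1,j=0: stock 65.8600 → up 94.8384 (V=0.0000), down 48.7364 (V=0.0000). Price 0.0000; hedge Δ=0.0000, bond B=0.0000.
  t=1,j=1: stock 128.1600 → up 184.5504 (V=82.0204), down 94.8384 (V=0.0000). Price 51.9786; hedge Δ=0.9143, bond B=-65.1934.
  t=0,j=0: stock 89.0000 → up 128.1600 (V=51.9786), down 65.8600 (V=0.0000). Price 32.9402; hedge Δ=0.8343, bond B=-41.3149.
Self-financing check: at every node Δ·S+B equals the discounted successor values.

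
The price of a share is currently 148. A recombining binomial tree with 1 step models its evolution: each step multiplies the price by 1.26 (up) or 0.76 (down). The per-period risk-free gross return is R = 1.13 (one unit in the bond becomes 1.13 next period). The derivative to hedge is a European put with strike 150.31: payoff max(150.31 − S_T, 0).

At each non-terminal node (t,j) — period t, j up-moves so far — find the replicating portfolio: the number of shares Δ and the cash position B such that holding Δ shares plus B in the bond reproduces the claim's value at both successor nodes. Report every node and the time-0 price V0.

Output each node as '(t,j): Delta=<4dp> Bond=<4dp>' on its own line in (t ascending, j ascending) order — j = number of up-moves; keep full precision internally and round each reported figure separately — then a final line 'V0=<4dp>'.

The replicating-portfolio and risk-neutral prices coincide; use p* = (1.13−0.76)/(1.26−0.76) = 0.7400 for the latter.
Payoff layer (t=1): V(1,0)=37.8300, V(1,1)=0.0000
  t=0,j=0: stock 148.0000 → up 186.4800 (V=0.0000), down 112.4800 (V=37.8300). Price 8.7042; hedge Δ=-0.5112, bond B=84.3642.
Each (Δ,B) replicates both successor values, so the strategy is self-financing and V0 is arbitrage-free.

(0,0): Delta=-0.5112 Bond=84.3642
V0=8.7042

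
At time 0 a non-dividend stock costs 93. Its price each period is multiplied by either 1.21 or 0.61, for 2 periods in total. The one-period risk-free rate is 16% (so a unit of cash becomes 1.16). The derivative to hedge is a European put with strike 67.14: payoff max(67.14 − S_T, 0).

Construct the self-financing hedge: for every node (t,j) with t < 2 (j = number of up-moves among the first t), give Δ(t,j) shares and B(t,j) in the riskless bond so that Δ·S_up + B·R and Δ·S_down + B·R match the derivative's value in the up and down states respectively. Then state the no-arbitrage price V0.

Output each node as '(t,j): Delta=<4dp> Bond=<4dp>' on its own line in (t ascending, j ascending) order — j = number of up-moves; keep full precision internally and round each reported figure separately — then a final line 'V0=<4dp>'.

(0,0): Delta=-0.0419 Bond=4.0633
(1,0): Delta=-0.9558 Bond=56.5618
(1,1): Delta=0.0000 Bond=0.0000
V0=0.1679

No-arbitrage ⇒ martingale measure with p* = (R−d)/(u−d) = 0.9167.
Terminal payoffs: V(2,0)=32.5347, V(2,1)=0.0000, V(2,2)=0.0000
  t=1,j=0: stock 56.7300 → up 68.6433 (V=0.0000), down 34.6053 (V=32.5347). Price 2.3373; hedge Δ=-0.9558, bond B=56.5618.
  t=1,j=1: stock 112.5300 → up 136.1613 (V=0.0000), down 68.6433 (V=0.0000). Price 0.0000; hedge Δ=0.0000, bond B=0.0000.
  t=0,j=0: stock 93.0000 → up 112.5300 (V=0.0000), down 56.7300 (V=2.3373). Price 0.1679; hedge Δ=-0.0419, bond B=4.0633.
The time-0 hedge costs 0.1679, which is the no-arbitrage price.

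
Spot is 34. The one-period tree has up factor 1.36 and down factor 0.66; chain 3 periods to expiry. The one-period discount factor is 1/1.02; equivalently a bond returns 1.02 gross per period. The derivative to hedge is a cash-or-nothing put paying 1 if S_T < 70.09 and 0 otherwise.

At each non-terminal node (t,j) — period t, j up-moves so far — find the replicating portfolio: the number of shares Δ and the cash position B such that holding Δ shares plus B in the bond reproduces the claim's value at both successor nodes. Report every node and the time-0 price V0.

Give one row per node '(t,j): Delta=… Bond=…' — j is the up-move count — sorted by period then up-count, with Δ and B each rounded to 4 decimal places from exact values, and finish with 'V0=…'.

Since d<R<u, set p* = (R−d)/(u−d) = 0.5143; price each node as the discounted p*-expectation of its children.
At expiry t=3: V(3,0)=1.0000, V(3,1)=1.0000, V(3,2)=1.0000, V(3,3)=0.0000
Node (2,0) S=14.8104: V=(p*·1.0000+(1−p*)·1.0000)/1.02=0.9804; Δ=(1.0000−1.0000)/(20.1421−9.7749)=0.0000; B=V−Δ·S=0.9804
Node (2,1) S=30.5184: V=(p*·1.0000+(1−p*)·1.0000)/1.02=0.9804; Δ=(1.0000−1.0000)/(41.5050−20.1421)=0.0000; B=V−Δ·S=0.9804
Node (2,2) S=62.8864: V=(p*·0.0000+(1−p*)·1.0000)/1.02=0.4762; Δ=(0.0000−1.0000)/(85.5255−41.5050)=-0.0227; B=V−Δ·S=1.9048
Node (1,0) S=22.4400: V=(p*·0.9804+(1−p*)·0.9804)/1.02=0.9612; Δ=(0.9804−0.9804)/(30.5184−14.8104)=0.0000; B=V−Δ·S=0.9612
Node (1,1) S=46.2400: V=(p*·0.4762+(1−p*)·0.9804)/1.02=0.7069; Δ=(0.4762−0.9804)/(62.8864−30.5184)=-0.0156; B=V−Δ·S=1.4272
Node (0,0) S=34.0000: V=(p*·0.7069+(1−p*)·0.9612)/1.02=0.8141; Δ=(0.7069−0.9612)/(46.2400−22.4400)=-0.0107; B=V−Δ·S=1.1773
Root portfolio cost Δ·34+B reproduces V0=0.8141.

(0,0): Delta=-0.0107 Bond=1.1773
(1,0): Delta=0.0000 Bond=0.9612
(1,1): Delta=-0.0156 Bond=1.4272
(2,0): Delta=0.0000 Bond=0.9804
(2,1): Delta=0.0000 Bond=0.9804
(2,2): Delta=-0.0227 Bond=1.9048
V0=0.8141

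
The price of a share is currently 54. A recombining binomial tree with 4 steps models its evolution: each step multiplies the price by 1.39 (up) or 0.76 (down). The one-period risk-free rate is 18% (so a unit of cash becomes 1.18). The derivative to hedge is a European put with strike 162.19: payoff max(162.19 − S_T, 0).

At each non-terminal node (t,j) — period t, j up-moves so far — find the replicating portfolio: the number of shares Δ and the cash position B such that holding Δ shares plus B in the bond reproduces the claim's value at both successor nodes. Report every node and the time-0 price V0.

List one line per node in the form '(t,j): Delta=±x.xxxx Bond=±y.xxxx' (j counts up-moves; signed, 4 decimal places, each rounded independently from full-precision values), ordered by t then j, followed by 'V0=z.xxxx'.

(0,0): Delta=-0.7912 Bond=76.3933
(1,0): Delta=-1.0000 Bond=98.7138
(1,1): Delta=-0.7341 Bond=85.8592
(2,0): Delta=-1.0000 Bond=116.4823
(2,1): Delta=-1.0000 Bond=116.4823
(2,2): Delta=-0.6614 Bond=93.7297
(3,0): Delta=-1.0000 Bond=137.4492
(3,1): Delta=-1.0000 Bond=137.4492
(3,2): Delta=-1.0000 Bond=137.4492
(3,3): Delta=-0.5688 Bond=97.1770
V0=33.6693

Under the risk-neutral measure, an up-move has probability p* = (R−d)/(u−d) = 0.6667 and values discount at R = 1.18.
At expiry t=4: V(4,0)=144.1744, V(4,1)=129.2405, V(4,2)=101.9270, V(4,3)=51.9722, V(4,4)=0.0000
  t=3,j=0: stock 23.7047 → up 32.9495 (V=129.2405), down 18.0156 (V=144.1744). Price 113.7444; hedge Δ=-1.0000, bond B=137.4492.
  t=3,j=1: stock 43.3547 → up 60.2630 (V=101.9270), down 32.9495 (V=129.2405). Price 94.0945; hedge Δ=-1.0000, bond B=137.4492.
  t=3,j=2: stock 79.2934 → up 110.2178 (V=51.9722), down 60.2630 (V=101.9270). Price 58.1558; hedge Δ=-1.0000, bond B=137.4492.
  t=3,j=3: stock 145.0234 → up 201.5826 (V=0.0000), down 110.2178 (V=51.9722). Price 14.6814; hedge Δ=-0.5688, bond B=97.1770.
  t=2,j=0: stock 31.1904 → up 43.3547 (V=94.0945), down 23.7047 (V=113.7444). Price 85.2919; hedge Δ=-1.0000, bond B=116.4823.
  t=2,j=1: stock 57.0456 → up 79.2934 (V=58.1558), down 43.3547 (V=94.0945). Price 59.4367; hedge Δ=-1.0000, bond B=116.4823.
  t=2,j=2: stock 104.3334 → up 145.0234 (V=14.6814), down 79.2934 (V=58.1558). Price 24.7228; hedge Δ=-0.6614, bond B=93.7297.
  t=1,j=0: stock 41.0400 → up 57.0456 (V=59.4367), down 31.1904 (V=85.2919). Price 57.6738; hedge Δ=-1.0000, bond B=98.7138.
  t=1,j=1: stock 75.0600 → up 104.3334 (V=24.7228), down 57.0456 (V=59.4367). Price 30.7577; hedge Δ=-0.7341, bond B=85.8592.
  t=0,j=0: stock 54.0000 → up 75.0600 (V=30.7577), down 41.0400 (V=57.6738). Price 33.6693; hedge Δ=-0.7912, bond B=76.3933.
Root portfolio cost Δ·54+B reproduces V0=33.6693.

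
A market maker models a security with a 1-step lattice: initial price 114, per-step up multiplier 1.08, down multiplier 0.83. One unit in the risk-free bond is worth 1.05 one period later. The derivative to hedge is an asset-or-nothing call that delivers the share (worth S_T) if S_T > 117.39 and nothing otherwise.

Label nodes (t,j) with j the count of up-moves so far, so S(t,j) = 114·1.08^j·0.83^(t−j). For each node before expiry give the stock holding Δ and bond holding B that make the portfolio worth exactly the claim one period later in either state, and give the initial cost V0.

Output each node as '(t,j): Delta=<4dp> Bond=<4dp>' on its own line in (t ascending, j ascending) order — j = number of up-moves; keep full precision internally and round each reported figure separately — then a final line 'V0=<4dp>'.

(0,0): Delta=4.3200 Bond=-389.2937
V0=103.1863

Since d<R<u, set p* = (R−d)/(u−d) = 0.8800; price each node as the discounted p*-expectation of its children.
Terminal values V(1,·): V(1,0)=0.0000, V(1,1)=123.1200
  t=0,j=0: stock 114.0000 → up 123.1200 (V=123.1200), down 94.6200 (V=0.0000). Price 103.1863; hedge Δ=4.3200, bond B=-389.2937.
Root portfolio cost Δ·114+B reproduces V0=103.1863.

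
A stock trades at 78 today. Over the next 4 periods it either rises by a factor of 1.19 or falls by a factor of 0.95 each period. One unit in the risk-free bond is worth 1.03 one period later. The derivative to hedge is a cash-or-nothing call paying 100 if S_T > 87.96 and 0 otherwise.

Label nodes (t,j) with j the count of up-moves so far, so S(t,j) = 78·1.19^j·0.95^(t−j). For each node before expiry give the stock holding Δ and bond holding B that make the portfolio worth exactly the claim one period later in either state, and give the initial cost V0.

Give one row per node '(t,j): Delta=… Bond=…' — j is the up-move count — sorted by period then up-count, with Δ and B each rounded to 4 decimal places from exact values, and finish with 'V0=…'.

(0,0): Delta=2.1727 Bond=-133.2731
(1,0): Delta=2.3557 Bond=-150.8289
(1,1): Delta=1.8806 Bond=-110.1559
(2,0): Delta=1.9155 Bond=-124.3703
(2,1): Delta=3.0584 Bond=-217.3207
(2,2): Delta=0.0000 Bond=94.2596
(3,0): Delta=0.0000 Bond=0.0000
(3,1): Delta=4.9739 Bond=-384.3042
(3,2): Delta=0.0000 Bond=97.0874
(3,3): Delta=0.0000 Bond=97.0874
V0=36.1976

Under the risk-neutral measure, an up-move has probability p* = (R−d)/(u−d) = 0.3333 and values discount at R = 1.03.
Payoff layer (t=4): V(4,0)=0.0000, V(4,1)=0.0000, V(4,2)=100.0000, V(4,3)=100.0000, V(4,4)=100.0000
Node (3,0) S=66.8752: V=(p*·0.0000+(1−p*)·0.0000)/1.03=0.0000; Δ=(0.0000−0.0000)/(79.5815−63.5315)=0.0000; B=V−Δ·S=0.0000
Node (3,1) S=83.7700: V=(p*·100.0000+(1−p*)·0.0000)/1.03=32.3625; Δ=(100.0000−0.0000)/(99.6864−79.5815)=4.9739; B=V−Δ·S=-384.3042
Node (3,2) S=104.9330: V=(p*·100.0000+(1−p*)·100.0000)/1.03=97.0874; Δ=(100.0000−100.0000)/(124.8703−99.6864)=0.0000; B=V−Δ·S=97.0874
Node (3,3) S=131.4424: V=(p*·100.0000+(1−p*)·100.0000)/1.03=97.0874; Δ=(100.0000−100.0000)/(156.4165−124.8703)=0.0000; B=V−Δ·S=97.0874
Node (2,0) S=70.3950: V=(p*·32.3625+(1−p*)·0.0000)/1.03=10.4733; Δ=(32.3625−0.0000)/(83.7700−66.8752)=1.9155; B=V−Δ·S=-124.3703
Node (2,1) S=88.1790: V=(p*·97.0874+(1−p*)·32.3625)/1.03=52.3664; Δ=(97.0874−32.3625)/(104.9330−83.7700)=3.0584; B=V−Δ·S=-217.3207
Node (2,2) S=110.4558: V=(p*·97.0874+(1−p*)·97.0874)/1.03=94.2596; Δ=(97.0874−97.0874)/(131.4424−104.9330)=0.0000; B=V−Δ·S=94.2596
Node (1,0) S=74.1000: V=(p*·52.3664+(1−p*)·10.4733)/1.03=23.7259; Δ=(52.3664−10.4733)/(88.1790−70.3950)=2.3557; B=V−Δ·S=-150.8289
Node (1,1) S=92.8200: V=(p*·94.2596+(1−p*)·52.3664)/1.03=64.3989; Δ=(94.2596−52.3664)/(110.4558−88.1790)=1.8806; B=V−Δ·S=-110.1559
Node (0,0) S=78.0000: V=(p*·64.3989+(1−p*)·23.7259)/1.03=36.1976; Δ=(64.3989−23.7259)/(92.8200−74.1000)=2.1727; B=V−Δ·S=-133.2731
The time-0 hedge costs 36.1976, which is the no-arbitrage price.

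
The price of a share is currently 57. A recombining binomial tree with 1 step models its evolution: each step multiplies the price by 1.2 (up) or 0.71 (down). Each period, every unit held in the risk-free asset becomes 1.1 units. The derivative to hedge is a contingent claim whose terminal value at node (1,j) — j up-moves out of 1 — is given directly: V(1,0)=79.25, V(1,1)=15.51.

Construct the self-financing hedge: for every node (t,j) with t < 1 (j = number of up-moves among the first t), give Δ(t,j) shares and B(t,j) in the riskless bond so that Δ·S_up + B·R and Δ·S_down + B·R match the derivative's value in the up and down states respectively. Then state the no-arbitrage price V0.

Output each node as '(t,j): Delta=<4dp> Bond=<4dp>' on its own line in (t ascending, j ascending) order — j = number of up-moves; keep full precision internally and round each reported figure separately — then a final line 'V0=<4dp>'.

(0,0): Delta=-2.2821 Bond=156.0072
V0=25.9256

The replicating-portfolio and risk-neutral prices coincide; use p* = (1.1−0.71)/(1.2−0.71) = 0.7959 for the latter.
At expiry t=1: V(1,0)=79.2500, V(1,1)=15.5100
(0,0): S=57.0000. Δ = (V_up−V_dn)/(S_up−S_dn) = (15.5100−79.2500)/(68.4000−40.4700) = -2.2821. V = [p*·15.5100 + (1−p*)·79.2500]/1.1 = 25.9256. B = V − Δ·S = 156.0072.
Check: Δ(0,0)·S0 + B(0,0) = 25.9256 = V0.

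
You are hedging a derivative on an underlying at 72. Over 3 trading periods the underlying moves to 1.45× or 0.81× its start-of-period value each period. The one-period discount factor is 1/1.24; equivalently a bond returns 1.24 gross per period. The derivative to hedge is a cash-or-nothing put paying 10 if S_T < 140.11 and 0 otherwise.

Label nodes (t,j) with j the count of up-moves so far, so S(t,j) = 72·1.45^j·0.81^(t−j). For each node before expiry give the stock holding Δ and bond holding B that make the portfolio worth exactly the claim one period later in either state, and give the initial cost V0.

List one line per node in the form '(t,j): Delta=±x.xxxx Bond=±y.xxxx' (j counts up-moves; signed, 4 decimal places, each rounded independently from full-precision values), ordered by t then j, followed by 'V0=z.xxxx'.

(0,0): Delta=-0.0637 Bond=8.2414
(1,0): Delta=0.0000 Bond=6.5036
(1,1): Delta=-0.0811 Bond=12.0340
(2,0): Delta=0.0000 Bond=8.0645
(2,1): Delta=0.0000 Bond=8.0645
(2,2): Delta=-0.1032 Bond=18.2712
V0=3.6541

The replicating-portfolio and risk-neutral prices coincide; use p* = (1.24−0.81)/(1.45−0.81) = 0.6719 for the latter.
Terminal payoffs: V(3,0)=10.0000, V(3,1)=10.0000, V(3,2)=10.0000, V(3,3)=0.0000
(2,0): S=47.2392. Δ = (V_up−V_dn)/(S_up−S_dn) = (10.0000−10.0000)/(68.4968−38.2638) = 0.0000. V = [p*·10.0000 + (1−p*)·10.0000]/1.24 = 8.0645. B = V − Δ·S = 8.0645.
(2,1): S=84.5640. Δ = (V_up−V_dn)/(S_up−S_dn) = (10.0000−10.0000)/(122.6178−68.4968) = 0.0000. V = [p*·10.0000 + (1−p*)·10.0000]/1.24 = 8.0645. B = V − Δ·S = 8.0645.
(2,2): S=151.3800. Δ = (V_up−V_dn)/(S_up−S_dn) = (0.0000−10.0000)/(219.5010−122.6178) = -0.1032. V = [p*·0.0000 + (1−p*)·10.0000]/1.24 = 2.6462. B = V − Δ·S = 18.2712.
(1,0): S=58.3200. Δ = (V_up−V_dn)/(S_up−S_dn) = (8.0645−8.0645)/(84.5640−47.2392) = 0.0000. V = [p*·8.0645 + (1−p*)·8.0645]/1.24 = 6.5036. B = V − Δ·S = 6.5036.
(1,1): S=104.4000. Δ = (V_up−V_dn)/(S_up−S_dn) = (2.6462−8.0645)/(151.3800−84.5640) = -0.0811. V = [p*·2.6462 + (1−p*)·8.0645]/1.24 = 3.5678. B = V − Δ·S = 12.0340.
(0,0): S=72.0000. Δ = (V_up−V_dn)/(S_up−S_dn) = (3.5678−6.5036)/(104.4000−58.3200) = -0.0637. V = [p*·3.5678 + (1−p*)·6.5036]/1.24 = 3.6541. B = V − Δ·S = 8.2414.
Self-financing check: at every node Δ·S+B equals the discounted successor values.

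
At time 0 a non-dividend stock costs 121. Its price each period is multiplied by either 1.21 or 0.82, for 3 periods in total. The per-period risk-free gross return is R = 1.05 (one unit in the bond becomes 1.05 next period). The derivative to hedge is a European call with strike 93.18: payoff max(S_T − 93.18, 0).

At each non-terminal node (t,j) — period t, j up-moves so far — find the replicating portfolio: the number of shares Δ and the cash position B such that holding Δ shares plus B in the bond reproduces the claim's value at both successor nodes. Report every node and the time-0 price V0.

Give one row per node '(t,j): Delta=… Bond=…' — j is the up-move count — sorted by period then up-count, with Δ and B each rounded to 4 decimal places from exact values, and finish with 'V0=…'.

(0,0): Delta=0.9144 Bond=-68.5545
(1,0): Delta=0.7328 Bond=-53.9635
(1,1): Delta=1.0000 Bond=-84.5170
(2,0): Delta=0.1660 Bond=-10.5450
(2,1): Delta=1.0000 Bond=-88.7429
(2,2): Delta=1.0000 Bond=-88.7429
V0=42.0862

Since d<R<u, set p* = (R−d)/(u−d) = 0.5897; price each node as the discounted p*-expectation of its children.
Terminal payoffs: V(3,0)=0.0000, V(3,1)=5.2661, V(3,2)=52.0880, V(3,3)=121.1789
(2,0): S=81.3604. Δ = (V_up−V_dn)/(S_up−S_dn) = (5.2661−0.0000)/(98.4461−66.7155) = 0.1660. V = [p*·5.2661 + (1−p*)·0.0000]/1.05 = 2.9578. B = V − Δ·S = -10.5450.
(2,1): S=120.0562. Δ = (V_up−V_dn)/(S_up−S_dn) = (52.0880−5.2661)/(145.2680−98.4461) = 1.0000. V = [p*·52.0880 + (1−p*)·5.2661]/1.05 = 31.3133. B = V − Δ·S = -88.7429.
(2,2): S=177.1561. Δ = (V_up−V_dn)/(S_up−S_dn) = (121.1789−52.0880)/(214.3589−145.2680) = 1.0000. V = [p*·121.1789 + (1−p*)·52.0880]/1.05 = 88.4132. B = V − Δ·S = -88.7429.
(1,0): S=99.2200. Δ = (V_up−V_dn)/(S_up−S_dn) = (31.3133−2.9578)/(120.0562−81.3604) = 0.7328. V = [p*·31.3133 + (1−p*)·2.9578]/1.05 = 18.7431. B = V − Δ·S = -53.9635.
(1,1): S=146.4100. Δ = (V_up−V_dn)/(S_up−S_dn) = (88.4132−31.3133)/(177.1561−120.0562) = 1.0000. V = [p*·88.4132 + (1−p*)·31.3133]/1.05 = 61.8930. B = V − Δ·S = -84.5170.
(0,0): S=121.0000. Δ = (V_up−V_dn)/(S_up−S_dn) = (61.8930−18.7431)/(146.4100−99.2200) = 0.9144. V = [p*·61.8930 + (1−p*)·18.7431]/1.05 = 42.0862. B = V − Δ·S = -68.5545.
The time-0 hedge costs 42.0862, which is the no-arbitrage price.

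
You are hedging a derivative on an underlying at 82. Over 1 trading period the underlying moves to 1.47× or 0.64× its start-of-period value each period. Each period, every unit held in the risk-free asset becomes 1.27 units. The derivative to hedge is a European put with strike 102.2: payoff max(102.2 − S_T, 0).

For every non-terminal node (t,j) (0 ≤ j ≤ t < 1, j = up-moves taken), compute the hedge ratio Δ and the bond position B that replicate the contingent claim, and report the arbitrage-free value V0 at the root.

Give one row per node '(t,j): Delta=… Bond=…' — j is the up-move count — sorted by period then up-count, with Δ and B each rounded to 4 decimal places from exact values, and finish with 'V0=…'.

(0,0): Delta=-0.7305 Bond=69.3373
V0=9.4336

The replicating-portfolio and risk-neutral prices coincide; use p* = (1.27−0.64)/(1.47−0.64) = 0.7590 for the latter.
Terminal values V(1,·): V(1,0)=49.7200, V(1,1)=0.0000
(0,0): S=82.0000. Δ = (V_up−V_dn)/(S_up−S_dn) = (0.0000−49.7200)/(120.5400−52.4800) = -0.7305. V = [p*·0.0000 + (1−p*)·49.7200]/1.27 = 9.4336. B = V − Δ·S = 69.3373.
Check: Δ(0,0)·S0 + B(0,0) = 9.4336 = V0.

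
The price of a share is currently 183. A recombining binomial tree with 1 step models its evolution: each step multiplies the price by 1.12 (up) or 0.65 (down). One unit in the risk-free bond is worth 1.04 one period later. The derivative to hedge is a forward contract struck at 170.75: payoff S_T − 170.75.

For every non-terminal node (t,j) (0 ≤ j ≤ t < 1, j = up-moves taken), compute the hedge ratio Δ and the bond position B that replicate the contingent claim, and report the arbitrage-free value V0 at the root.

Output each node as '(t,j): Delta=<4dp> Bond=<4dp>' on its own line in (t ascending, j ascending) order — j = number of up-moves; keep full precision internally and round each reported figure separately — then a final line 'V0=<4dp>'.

Since d<R<u, set p* = (R−d)/(u−d) = 0.8298; price each node as the discounted p*-expectation of its children.
Payoff layer (t=1): V(1,0)=-51.8000, V(1,1)=34.2100
  t=0,j=0: stock 183.0000 → up 204.9600 (V=34.2100), down 118.9500 (V=-51.8000). Price 18.8173; hedge Δ=1.0000, bond B=-164.1827.
Each (Δ,B) replicates both successor values, so the strategy is self-financing and V0 is arbitrage-free.

(0,0): Delta=1.0000 Bond=-164.1827
V0=18.8173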